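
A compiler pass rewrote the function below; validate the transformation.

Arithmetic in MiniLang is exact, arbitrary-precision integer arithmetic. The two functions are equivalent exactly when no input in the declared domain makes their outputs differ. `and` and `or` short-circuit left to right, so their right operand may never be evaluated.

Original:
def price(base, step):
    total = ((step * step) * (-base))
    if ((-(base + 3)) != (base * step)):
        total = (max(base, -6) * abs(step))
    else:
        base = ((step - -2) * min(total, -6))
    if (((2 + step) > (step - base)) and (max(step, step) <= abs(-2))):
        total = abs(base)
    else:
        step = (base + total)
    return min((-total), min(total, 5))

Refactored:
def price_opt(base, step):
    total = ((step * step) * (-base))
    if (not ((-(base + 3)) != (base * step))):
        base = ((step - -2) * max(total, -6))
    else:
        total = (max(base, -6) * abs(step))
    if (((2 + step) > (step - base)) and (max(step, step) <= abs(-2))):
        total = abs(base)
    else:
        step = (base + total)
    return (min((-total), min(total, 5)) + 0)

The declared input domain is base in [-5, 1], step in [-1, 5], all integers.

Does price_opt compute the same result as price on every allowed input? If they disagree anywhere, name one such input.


Not equivalent: base=-1, step=2 separates them (-4 vs -16).
price: total = 4; ((-(base + 3)) != (base * step)) -> false; base = -24; (((2 + step) > (step - base)) and (max(step, step) <= abs(-2))) -> false; step = -20; return -4
price_opt: total = 4; (not ((-(base + 3)) != (base * step))) -> true; base = 16; (((2 + step) > (step - base)) and (max(step, step) <= abs(-2))) -> true; total = 16; return -16
verdict: not equivalent; witness: base=-1, step=2


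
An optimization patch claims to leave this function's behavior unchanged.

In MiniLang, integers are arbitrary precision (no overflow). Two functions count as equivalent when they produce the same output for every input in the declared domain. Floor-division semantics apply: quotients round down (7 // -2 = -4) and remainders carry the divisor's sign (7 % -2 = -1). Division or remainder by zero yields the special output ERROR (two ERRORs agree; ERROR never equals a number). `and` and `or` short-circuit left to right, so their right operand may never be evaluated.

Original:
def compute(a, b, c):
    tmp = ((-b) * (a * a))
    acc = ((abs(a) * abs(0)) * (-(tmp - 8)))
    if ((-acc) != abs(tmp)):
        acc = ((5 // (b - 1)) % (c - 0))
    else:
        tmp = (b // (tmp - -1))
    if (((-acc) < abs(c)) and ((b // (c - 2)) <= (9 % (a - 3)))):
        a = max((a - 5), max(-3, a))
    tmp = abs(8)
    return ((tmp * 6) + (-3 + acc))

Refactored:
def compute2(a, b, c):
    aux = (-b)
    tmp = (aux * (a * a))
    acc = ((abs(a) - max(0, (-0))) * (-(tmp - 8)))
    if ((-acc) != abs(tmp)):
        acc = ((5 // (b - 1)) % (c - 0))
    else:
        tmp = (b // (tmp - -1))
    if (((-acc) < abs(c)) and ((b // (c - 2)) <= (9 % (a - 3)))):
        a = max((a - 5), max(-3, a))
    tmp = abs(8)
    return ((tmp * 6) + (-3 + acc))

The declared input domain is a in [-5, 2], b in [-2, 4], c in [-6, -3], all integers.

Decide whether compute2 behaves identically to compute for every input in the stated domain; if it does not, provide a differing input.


Not equivalent: a=-5, b=0, c=-6 separates them (45 vs 40).
compute: tmp := 0 | acc := 0 | ((-acc) != abs(tmp)): false | tmp := 0 | (((-acc) < abs(c)) and ((b // (c - 2)) <= (9 % (a - 3)))): false | tmp := 8 | result 45
compute2: aux := 0 | tmp := 0 | acc := 40 | ((-acc) != abs(tmp)): true | acc := -5 | (((-acc) < abs(c)) and ((b // (c - 2)) <= (9 % (a - 3)))): false | tmp := 8 | result 40
verdict: not equivalent; witness: a=-5, b=0, c=-6


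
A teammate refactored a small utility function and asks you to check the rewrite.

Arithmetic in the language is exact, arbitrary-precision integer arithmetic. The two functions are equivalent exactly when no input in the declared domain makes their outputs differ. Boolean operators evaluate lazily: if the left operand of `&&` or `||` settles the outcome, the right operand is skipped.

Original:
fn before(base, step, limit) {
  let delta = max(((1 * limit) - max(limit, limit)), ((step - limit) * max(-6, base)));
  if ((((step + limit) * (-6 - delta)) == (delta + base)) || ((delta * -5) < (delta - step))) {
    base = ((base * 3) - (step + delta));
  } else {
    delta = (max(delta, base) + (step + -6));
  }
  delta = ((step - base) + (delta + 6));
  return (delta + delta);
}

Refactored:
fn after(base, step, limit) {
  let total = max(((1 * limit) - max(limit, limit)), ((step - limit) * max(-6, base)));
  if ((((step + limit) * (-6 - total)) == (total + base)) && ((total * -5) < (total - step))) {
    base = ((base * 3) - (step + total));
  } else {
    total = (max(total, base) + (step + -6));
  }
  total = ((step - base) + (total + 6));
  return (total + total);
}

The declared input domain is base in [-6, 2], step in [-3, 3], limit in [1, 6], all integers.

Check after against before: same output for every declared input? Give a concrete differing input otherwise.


Take base=-6, step=-3, limit=1.
before: delta becomes 24; next ((((step + limit) * (-6 - delta)) == (delta + base)) || ((delta * -5) < (delta - step))) evaluates to true; next base becomes -39; next delta becomes 66; next final value 132
after: total becomes 24; next ((((step + limit) * (-6 - total)) == (total + base)) && ((total * -5) < (total - step))) evaluates to false; next total becomes 15; next total becomes 24; next final value 48
132 vs 48 — the two versions disagree here.
verdict: not equivalent; witness: base=-6, step=-3, limit=1


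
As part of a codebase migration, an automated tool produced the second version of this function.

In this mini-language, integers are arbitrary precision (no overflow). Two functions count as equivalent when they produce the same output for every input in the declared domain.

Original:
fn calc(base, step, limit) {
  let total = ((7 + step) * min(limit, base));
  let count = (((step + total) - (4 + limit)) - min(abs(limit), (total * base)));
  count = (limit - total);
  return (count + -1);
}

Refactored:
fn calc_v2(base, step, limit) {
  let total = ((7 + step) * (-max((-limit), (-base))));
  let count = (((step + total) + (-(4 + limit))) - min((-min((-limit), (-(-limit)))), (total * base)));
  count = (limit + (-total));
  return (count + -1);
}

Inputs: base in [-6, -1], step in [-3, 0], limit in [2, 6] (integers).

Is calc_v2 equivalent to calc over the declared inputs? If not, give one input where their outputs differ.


Reading the diff, among the changes: min/max/abs usage differs, arithmetic usage differs.
Spot check at base=-1, step=-2, limit=2 — calc: total becomes -5; next count becomes -15; next count becomes 7; next final value 6. calc_v2: total becomes -5; next count becomes -15; next count becomes 7; next final value 6. Both give 6.
Sweeping the whole domain (120 inputs) finds no disagreement.
verdict: equivalent


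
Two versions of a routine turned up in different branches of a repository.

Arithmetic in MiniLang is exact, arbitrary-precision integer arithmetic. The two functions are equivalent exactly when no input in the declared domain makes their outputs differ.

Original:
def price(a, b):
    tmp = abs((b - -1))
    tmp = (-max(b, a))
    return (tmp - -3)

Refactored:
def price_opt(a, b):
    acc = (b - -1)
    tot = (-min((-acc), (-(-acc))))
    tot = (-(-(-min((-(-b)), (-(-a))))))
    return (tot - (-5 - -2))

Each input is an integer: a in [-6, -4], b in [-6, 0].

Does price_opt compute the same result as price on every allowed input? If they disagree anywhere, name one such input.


Try a=-6, b=-5.
price: tmp=4, then tmp=5, then returns 8
price_opt: acc=-4, then tot=4, then tot=6, then returns 9
8 and 9 differ, so these are not the same function on this domain.
verdict: not equivalent; witness: a=-6, b=-5


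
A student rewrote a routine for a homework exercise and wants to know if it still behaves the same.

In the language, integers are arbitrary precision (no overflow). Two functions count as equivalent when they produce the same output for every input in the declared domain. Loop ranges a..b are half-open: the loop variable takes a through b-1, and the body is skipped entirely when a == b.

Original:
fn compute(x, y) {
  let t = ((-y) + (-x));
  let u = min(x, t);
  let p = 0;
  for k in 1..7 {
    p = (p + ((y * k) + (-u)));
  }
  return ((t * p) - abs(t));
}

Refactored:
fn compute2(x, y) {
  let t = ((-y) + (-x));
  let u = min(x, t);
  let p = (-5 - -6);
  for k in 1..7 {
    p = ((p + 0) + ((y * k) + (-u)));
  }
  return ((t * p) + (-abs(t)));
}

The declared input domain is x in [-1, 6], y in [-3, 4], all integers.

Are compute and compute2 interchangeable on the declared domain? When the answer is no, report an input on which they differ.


Run the pair on x=-1, y=-3.
compute: t = 4; u = -1; p = 0; [k=1]; p = -2; [k=2]; p = -7; [k=3]; p = -15; [k=4]; p = -26; [k=5]; p = -40; [k=6]; p = -57; return -232
compute2: t = 4; u = -1; p = 1; [k=1]; p = -1; [k=2]; p = -6; [k=3]; p = -14; [k=4]; p = -25; [k=5]; p = -39; [k=6]; p = -56; return -228
-232 against -228: the behavior changed.
verdict: not equivalent; witness: x=-1, y=-3


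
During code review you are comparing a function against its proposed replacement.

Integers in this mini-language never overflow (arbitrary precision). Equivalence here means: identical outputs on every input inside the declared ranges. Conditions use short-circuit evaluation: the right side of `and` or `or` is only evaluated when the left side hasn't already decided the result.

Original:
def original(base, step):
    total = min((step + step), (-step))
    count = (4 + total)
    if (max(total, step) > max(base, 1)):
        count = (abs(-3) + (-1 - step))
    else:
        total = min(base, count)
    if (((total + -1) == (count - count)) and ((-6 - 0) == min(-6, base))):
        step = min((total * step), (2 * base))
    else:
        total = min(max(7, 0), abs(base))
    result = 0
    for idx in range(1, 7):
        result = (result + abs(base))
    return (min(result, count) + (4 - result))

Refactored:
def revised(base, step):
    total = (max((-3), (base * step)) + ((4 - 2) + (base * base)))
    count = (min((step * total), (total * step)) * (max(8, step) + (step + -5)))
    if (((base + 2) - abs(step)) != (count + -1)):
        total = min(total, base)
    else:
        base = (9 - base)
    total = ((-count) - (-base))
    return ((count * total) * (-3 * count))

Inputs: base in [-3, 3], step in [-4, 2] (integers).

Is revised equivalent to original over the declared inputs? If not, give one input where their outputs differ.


base=-3, step=-4 yields -18 from original but 2412240 from revised.
verdict: not equivalent; witness: base=-3, step=-4


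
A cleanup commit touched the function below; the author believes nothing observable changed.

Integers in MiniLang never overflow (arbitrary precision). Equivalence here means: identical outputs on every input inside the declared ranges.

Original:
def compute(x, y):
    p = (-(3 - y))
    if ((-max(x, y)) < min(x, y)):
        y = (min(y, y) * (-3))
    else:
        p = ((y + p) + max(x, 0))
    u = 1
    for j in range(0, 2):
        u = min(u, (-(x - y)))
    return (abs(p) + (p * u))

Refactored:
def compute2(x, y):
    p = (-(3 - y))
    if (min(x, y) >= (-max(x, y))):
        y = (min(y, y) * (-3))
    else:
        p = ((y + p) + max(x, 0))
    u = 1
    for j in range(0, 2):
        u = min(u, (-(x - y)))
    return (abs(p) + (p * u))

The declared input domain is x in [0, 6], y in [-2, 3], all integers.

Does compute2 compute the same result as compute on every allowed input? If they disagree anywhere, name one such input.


Evaluate both at x=1, y=-1.
compute: p := -4 | ((-max(x, y)) < min(x, y)): false | p := -4 | u := 1 | iter j=0: | u := -2 | iter j=1: | u := -2 | result 12
compute2: p := -4 | (min(x, y) >= (-max(x, y))): true | y := 3 | u := 1 | iter j=0: | u := 1 | iter j=1: | u := 1 | result 0
12 != 0, so the rewrite changes behavior.
verdict: not equivalent; witness: x=1, y=-1


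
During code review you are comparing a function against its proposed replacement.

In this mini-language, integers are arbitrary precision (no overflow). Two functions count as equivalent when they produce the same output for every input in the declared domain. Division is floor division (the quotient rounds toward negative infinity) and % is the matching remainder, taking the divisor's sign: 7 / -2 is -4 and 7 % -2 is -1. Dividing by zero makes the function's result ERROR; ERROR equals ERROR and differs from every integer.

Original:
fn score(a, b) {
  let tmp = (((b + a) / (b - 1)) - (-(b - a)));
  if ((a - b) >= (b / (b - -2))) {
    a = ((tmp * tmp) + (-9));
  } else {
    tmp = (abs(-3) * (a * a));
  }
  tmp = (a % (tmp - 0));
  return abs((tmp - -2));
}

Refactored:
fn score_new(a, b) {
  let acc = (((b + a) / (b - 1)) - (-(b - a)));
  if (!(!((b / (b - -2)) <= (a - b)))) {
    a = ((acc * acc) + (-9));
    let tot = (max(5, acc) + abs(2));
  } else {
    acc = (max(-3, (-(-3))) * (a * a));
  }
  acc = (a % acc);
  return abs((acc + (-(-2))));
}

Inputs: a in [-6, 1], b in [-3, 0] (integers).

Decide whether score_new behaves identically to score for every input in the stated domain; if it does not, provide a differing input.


A substantive addition is an assignment to `tot` whose value nothing reads; no result depends on it; all 32 inputs agree.
verdict: equivalent


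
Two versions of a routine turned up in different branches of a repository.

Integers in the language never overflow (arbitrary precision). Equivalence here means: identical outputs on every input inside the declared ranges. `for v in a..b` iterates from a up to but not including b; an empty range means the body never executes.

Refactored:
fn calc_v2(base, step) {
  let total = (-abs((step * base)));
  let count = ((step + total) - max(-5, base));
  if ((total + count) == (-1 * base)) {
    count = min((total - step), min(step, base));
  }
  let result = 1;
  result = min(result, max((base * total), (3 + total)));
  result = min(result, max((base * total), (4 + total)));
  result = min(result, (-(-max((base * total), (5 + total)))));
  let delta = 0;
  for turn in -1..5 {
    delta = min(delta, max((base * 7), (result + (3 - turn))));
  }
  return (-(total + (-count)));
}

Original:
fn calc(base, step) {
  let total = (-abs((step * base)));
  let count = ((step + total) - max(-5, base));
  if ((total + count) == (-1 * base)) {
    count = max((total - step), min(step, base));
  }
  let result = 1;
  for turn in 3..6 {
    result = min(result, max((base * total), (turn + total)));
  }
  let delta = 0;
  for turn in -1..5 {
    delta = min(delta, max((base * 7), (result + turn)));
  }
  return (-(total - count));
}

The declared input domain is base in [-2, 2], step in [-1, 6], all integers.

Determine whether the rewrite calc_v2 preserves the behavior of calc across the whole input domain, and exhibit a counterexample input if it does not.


Take base=-2, step=0.
calc: total := 0 | count := 2 | ((total + count) == (-1 * base)): true | count := 0 | result := 1 | iter turn=3: | result := 1 | iter turn=4: | result := 1 | iter turn=5: | result := 1 | delta := 0 | iter turn=-1: | delta := 0 | iter turn=0: | delta := 0 | iter turn=1: | delta := 0 | iter turn=2: | delta := 0 | iter turn=3: | delta := 0 | iter turn=4: | delta := 0 | result 0
calc_v2: total := 0 | count := 2 | ((total + count) == (-1 * base)): true | count := -2 | result := 1 | result := 1 | result := 1 | result := 1 | delta := 0 | iter turn=-1: | delta := 0 | iter turn=0: | delta := 0 | iter turn=1: | delta := 0 | iter turn=2: | delta := 0 | iter turn=3: | delta := 0 | iter turn=4: | delta := 0 | result -2
0 != -2, so the rewrite changes behavior.
verdict: not equivalent; witness: base=-2, step=0


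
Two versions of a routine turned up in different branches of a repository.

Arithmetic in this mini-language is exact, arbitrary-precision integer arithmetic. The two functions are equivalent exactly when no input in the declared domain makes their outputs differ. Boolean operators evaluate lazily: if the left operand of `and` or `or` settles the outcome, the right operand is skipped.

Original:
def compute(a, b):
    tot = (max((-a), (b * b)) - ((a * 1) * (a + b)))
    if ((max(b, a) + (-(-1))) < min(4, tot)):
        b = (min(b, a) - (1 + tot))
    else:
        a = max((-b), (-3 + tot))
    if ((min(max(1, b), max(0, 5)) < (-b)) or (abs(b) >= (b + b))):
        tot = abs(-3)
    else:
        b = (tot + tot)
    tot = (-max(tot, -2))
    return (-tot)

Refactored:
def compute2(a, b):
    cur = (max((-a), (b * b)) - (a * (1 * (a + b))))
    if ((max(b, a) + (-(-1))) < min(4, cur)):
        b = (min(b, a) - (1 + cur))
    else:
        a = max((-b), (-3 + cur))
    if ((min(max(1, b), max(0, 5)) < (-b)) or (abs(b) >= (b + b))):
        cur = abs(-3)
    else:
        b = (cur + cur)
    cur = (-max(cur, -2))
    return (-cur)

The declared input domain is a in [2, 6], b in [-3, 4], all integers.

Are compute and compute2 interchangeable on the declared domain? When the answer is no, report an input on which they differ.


The two versions differ — the changes include local variable names differ.
As a probe, take a=6, b=-2: compute runs tot=-20, then ((max(b, a) + (-(-1))) < min(4, tot)) is false, then a=2, then ((min(max(1, b), max(0, 5)) < (-b)) or (abs(b) >= (b + b))) is true, then tot=3, then tot=-3, then returns 3; compute2 runs cur=-20, then ((max(b, a) + (-(-1))) < min(4, cur)) is false, then a=2, then ((min(max(1, b), max(0, 5)) < (-b)) or (abs(b) >= (b + b))) is true, then cur=3, then cur=-3, then returns 3; both end at 3.
Every one of the 40 inputs gives matching results.
verdict: equivalent


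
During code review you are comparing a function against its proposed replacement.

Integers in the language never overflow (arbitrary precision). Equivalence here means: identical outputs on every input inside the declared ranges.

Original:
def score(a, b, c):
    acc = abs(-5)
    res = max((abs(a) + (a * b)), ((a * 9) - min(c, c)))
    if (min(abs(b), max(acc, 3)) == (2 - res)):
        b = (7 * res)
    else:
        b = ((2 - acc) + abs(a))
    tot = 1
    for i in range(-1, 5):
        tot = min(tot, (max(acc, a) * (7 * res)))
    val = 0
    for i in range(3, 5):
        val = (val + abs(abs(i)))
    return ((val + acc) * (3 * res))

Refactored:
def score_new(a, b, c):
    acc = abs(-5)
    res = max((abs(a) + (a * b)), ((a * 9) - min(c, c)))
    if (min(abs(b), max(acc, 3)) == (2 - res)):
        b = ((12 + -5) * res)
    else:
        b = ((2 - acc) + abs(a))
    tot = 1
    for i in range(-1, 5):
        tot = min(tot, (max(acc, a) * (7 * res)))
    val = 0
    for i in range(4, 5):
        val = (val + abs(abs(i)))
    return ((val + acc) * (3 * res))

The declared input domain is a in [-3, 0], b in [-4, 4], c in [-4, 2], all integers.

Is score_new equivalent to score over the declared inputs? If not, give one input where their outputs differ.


There is a counterexample at a=-3, b=-4, c=-4: 540 on one side, 405 on the other.
score: acc = 5; res = 15; (min(abs(b), max(acc, 3)) == (2 - res)) -> false; b = 0; tot = 1; [i=-1]; tot = 1; [i=0]; tot = 1; [i=1]; tot = 1; [i=2]; tot = 1; [i=3]; tot = 1; [i=4]; tot = 1; val = 0; [i=3]; val = 3; [i=4]; val = 7; return 540
score_new: acc = 5; res = 15; (min(abs(b), max(acc, 3)) == (2 - res)) -> false; b = 0; tot = 1; [i=-1]; tot = 1; [i=0]; tot = 1; [i=1]; tot = 1; [i=2]; tot = 1; [i=3]; tot = 1; [i=4]; tot = 1; val = 0; [i=4]; val = 4; return 405
verdict: not equivalent; witness: a=-3, b=-4, c=-4


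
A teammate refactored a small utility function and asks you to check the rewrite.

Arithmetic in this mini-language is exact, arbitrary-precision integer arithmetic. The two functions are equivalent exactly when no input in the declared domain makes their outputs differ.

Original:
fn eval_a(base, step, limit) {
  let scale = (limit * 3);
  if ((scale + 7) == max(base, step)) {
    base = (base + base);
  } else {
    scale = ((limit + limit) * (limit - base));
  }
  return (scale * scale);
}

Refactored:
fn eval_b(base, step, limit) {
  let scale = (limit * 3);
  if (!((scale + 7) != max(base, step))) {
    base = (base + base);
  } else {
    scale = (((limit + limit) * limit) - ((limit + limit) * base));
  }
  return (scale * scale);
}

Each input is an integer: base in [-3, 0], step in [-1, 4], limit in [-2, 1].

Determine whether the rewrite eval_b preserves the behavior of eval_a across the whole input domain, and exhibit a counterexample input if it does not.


Differences: boolean connective usage differs, and comparison usage differs, and arithmetic usage differs — yet all 96 inputs agree.
verdict: equivalent


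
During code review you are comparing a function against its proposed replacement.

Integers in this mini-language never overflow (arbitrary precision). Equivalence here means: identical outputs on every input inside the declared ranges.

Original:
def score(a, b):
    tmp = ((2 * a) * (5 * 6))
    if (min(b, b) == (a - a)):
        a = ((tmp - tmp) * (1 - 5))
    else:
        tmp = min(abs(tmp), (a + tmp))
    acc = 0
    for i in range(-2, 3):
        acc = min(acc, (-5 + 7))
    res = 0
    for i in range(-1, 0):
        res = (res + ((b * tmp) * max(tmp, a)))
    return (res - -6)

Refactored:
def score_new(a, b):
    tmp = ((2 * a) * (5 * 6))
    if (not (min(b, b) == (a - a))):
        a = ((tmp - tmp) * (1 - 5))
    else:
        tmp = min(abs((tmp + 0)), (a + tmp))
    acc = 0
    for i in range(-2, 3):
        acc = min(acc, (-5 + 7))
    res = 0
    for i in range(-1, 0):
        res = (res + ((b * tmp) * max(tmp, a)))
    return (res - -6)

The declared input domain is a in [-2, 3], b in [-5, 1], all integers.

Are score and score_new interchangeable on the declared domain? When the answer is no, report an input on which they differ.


a=-2, b=-5 yields -1214 from score but 6 from score_new.
verdict: not equivalent; witness: a=-2, b=-5


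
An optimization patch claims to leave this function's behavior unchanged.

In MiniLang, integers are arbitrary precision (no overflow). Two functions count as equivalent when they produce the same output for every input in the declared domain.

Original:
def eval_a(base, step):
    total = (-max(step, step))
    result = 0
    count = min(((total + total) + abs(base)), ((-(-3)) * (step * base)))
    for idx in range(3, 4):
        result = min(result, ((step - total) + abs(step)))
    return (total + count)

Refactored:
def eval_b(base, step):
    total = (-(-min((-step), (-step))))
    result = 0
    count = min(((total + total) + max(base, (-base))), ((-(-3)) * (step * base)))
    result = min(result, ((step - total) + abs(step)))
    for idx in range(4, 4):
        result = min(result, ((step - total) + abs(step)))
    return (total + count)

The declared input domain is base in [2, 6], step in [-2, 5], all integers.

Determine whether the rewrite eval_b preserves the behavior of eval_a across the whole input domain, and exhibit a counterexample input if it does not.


Side by side, the visible changes include: loop structure differs, plus statement counts differ, plus arithmetic usage differs, plus min/max/abs usage differs.
As a probe, take base=4, step=-2: eval_a runs total becomes 2; next result becomes 0; next count becomes -24; next at idx=3:; next result becomes -2; next final value -22; eval_b runs total becomes 2; next result becomes 0; next count becomes -24; next result becomes -2; next idx never enters its loop body; next final value -22; both end at -22.
Sweeping the whole domain (40 inputs) finds no disagreement.
verdict: equivalent


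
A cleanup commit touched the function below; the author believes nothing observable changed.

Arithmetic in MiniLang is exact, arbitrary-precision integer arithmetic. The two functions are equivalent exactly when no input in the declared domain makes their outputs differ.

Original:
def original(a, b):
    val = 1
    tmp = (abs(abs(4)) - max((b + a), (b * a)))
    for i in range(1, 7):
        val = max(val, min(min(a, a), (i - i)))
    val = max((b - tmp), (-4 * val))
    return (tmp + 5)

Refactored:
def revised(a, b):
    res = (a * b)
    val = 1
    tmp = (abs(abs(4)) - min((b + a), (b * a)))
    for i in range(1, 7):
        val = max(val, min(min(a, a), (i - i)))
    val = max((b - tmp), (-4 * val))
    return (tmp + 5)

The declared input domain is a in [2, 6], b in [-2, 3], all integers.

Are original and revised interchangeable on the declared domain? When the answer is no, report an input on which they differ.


The rewrite breaks on a=2, b=-2, where the results are 9 and 13.
original: val := 1 | tmp := 4 | iter i=1: | val := 1 | iter i=2: | val := 1 | iter i=3: | val := 1 | iter i=4: | val := 1 | iter i=5: | val := 1 | iter i=6: | val := 1 | val := -4 | result 9
revised: res := -4 | val := 1 | tmp := 8 | iter i=1: | val := 1 | iter i=2: | val := 1 | iter i=3: | val := 1 | iter i=4: | val := 1 | iter i=5: | val := 1 | iter i=6: | val := 1 | val := -4 | result 13
verdict: not equivalent; witness: a=2, b=-2


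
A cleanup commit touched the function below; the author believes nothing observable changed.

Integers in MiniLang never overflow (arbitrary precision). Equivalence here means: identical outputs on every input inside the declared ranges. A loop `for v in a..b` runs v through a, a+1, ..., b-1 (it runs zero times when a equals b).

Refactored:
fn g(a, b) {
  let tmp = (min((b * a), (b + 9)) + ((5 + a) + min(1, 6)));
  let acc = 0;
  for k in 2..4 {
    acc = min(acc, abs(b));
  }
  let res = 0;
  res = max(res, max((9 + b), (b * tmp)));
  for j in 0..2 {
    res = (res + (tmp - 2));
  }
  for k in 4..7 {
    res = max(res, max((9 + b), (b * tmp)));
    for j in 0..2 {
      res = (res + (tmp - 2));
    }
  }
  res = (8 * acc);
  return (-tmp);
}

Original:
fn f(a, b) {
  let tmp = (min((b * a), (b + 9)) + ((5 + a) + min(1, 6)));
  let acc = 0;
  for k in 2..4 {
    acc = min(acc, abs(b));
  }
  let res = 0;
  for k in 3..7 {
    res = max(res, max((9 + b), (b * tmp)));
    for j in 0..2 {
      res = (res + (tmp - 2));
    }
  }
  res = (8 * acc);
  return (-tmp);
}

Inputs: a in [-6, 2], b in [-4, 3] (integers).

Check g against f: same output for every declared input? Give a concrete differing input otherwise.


Equivalent — the differences include loop structure differs, plus constant usage differs, plus statement counts differ, plus min/max/abs usage differs, plus arithmetic usage differs, yet no declared input distinguishes the two.
Tracing a=-5, b=0: f: tmp = 1; acc = 0; [k=2]; acc = 0; [k=3]; acc = 0; res = 0; [k=3]; res = 9; [j=0]; res = 8; [j=1]; res = 7; [k=4]; res = 9; [j=0]; res = 8; [j=1]; res = 7; [k=5]; res = 9; [j=0]; res = 8; [j=1]; res = 7; [k=6]; res = 9; [j=0]; res = 8; [j=1]; res = 7; res = 0; return -1 | g: tmp = 1; acc = 0; [k=2]; acc = 0; [k=3]; acc = 0; res = 0; res = 9; [j=0]; res = 8; [j=1]; res = 7; [k=4]; res = 9; [j=0]; res = 8; [j=1]; res = 7; [k=5]; res = 9; [j=0]; res = 8; [j=1]; res = 7; [k=6]; res = 9; [j=0]; res = 8; [j=1]; res = 7; res = 0; return -1 — matching result -1.
Checked all 72 inputs in the declared domain: the outputs agree on every one.
verdict: equivalent


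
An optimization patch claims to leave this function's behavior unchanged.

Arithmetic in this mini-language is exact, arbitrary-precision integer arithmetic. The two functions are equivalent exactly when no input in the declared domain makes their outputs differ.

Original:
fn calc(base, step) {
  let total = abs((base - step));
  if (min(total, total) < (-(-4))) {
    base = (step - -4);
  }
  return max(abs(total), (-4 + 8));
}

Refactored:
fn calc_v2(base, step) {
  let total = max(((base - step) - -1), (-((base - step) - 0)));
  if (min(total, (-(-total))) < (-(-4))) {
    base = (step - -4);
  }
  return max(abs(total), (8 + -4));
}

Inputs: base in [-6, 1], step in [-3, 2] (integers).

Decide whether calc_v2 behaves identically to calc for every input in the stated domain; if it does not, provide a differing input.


Evaluate both at base=1, step=-3.
calc: total=4, then (min(total, total) < (-(-4))) is false, then returns 4
calc_v2: total=5, then (min(total, (-(-total))) < (-(-4))) is false, then returns 5
4 and 5 differ, so these are not the same function on this domain.
verdict: not equivalent; witness: base=1, step=-3


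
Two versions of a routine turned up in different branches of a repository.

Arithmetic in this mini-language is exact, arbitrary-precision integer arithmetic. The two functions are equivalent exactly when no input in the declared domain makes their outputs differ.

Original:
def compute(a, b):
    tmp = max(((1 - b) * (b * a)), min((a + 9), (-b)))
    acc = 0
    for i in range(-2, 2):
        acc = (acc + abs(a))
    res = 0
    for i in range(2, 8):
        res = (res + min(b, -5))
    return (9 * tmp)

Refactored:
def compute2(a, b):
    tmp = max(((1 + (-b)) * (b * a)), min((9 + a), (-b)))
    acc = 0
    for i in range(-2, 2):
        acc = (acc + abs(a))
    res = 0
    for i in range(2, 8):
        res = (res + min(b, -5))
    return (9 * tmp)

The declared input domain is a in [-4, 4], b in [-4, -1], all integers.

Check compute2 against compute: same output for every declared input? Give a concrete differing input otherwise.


Side by side, the visible changes include: arithmetic usage differs.
One worked example (a=1, b=-3) — compute: tmp := 3 | acc := 0 | iter i=-2: | acc := 1 | iter i=-1: | acc := 2 | iter i=0: | acc := 3 | iter i=1: | acc := 4 | res := 0 | iter i=2: | res := -5 | iter i=3: | res := -10 | iter i=4: | res := -15 | iter i=5: | res := -20 | iter i=6: | res := -25 | iter i=7: | res := -30 | result 27; compute2: tmp := 3 | acc := 0 | iter i=-2: | acc := 1 | iter i=-1: | acc := 2 | iter i=0: | acc := 3 | iter i=1: | acc := 4 | res := 0 | iter i=2: | res := -5 | iter i=3: | res := -10 | iter i=4: | res := -15 | iter i=5: | res := -20 | iter i=6: | res := -25 | iter i=7: | res := -30 | result 27; agreement on 27.
Every one of the 36 inputs gives matching results.
verdict: equivalent


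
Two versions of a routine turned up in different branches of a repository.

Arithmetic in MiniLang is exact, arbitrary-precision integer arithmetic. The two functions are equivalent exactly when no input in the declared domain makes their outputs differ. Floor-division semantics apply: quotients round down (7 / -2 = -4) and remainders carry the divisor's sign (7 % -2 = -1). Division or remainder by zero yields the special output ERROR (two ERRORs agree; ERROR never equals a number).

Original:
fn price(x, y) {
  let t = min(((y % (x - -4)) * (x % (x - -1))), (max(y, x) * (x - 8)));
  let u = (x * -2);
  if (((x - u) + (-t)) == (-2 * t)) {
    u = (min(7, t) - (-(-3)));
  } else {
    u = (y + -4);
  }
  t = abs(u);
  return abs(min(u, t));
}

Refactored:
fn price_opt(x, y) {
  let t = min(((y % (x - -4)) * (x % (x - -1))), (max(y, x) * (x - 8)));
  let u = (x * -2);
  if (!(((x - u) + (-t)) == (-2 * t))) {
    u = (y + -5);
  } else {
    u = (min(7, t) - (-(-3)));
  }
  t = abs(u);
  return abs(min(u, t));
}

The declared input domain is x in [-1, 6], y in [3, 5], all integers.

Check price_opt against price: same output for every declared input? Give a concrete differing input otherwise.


Input x=0, y=3: 1 from price versus 2 from price_opt.
verdict: not equivalent; witness: x=0, y=3


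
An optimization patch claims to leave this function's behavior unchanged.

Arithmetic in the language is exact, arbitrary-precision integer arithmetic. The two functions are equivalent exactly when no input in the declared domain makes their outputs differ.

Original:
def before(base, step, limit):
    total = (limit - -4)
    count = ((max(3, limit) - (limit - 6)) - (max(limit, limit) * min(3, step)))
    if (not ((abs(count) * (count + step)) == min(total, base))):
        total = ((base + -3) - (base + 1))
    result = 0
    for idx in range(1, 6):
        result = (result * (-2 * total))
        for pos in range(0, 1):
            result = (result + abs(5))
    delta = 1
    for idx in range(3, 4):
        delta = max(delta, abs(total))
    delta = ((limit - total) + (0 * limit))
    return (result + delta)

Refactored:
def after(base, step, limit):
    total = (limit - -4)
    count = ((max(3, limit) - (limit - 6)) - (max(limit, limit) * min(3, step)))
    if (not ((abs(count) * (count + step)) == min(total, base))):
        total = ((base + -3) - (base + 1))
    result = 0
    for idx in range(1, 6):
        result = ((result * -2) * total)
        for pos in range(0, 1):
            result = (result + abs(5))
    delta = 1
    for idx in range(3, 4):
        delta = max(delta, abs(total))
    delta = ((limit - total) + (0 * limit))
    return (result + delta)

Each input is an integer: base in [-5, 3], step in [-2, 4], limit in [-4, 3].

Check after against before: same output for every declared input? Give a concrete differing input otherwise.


The two versions differ — the changes include same computation, different form.
One worked example (base=2, step=-2, limit=-1) — before: total=3, then count=8, then (not ((abs(count) * (count + step)) == min(total, base))) is true, then total=-4, then result=0, then (idx=1), then result=0, then (pos=0), then result=5, then (idx=2), then result=40, then (pos=0), then result=45, then (idx=3), then result=360, then (pos=0), then result=365, then (idx=4), then result=2920, then (pos=0), then result=2925, then (idx=5), then result=23400, then (pos=0), then result=23405, then delta=1, then (idx=3), then delta=4, then delta=3, then returns 23408; after: total=3, then count=8, then (not ((abs(count) * (count + step)) == min(total, base))) is true, then total=-4, then result=0, then (idx=1), then result=0, then (pos=0), then result=5, then (idx=2), then result=40, then (pos=0), then result=45, then (idx=3), then result=360, then (pos=0), then result=365, then (idx=4), then result=2920, then (pos=0), then result=2925, then (idx=5), then result=23400, then (pos=0), then result=23405, then delta=1, then (idx=3), then delta=4, then delta=3, then returns 23408; agreement on 23408.
Across all 504 domain points the two functions coincide.
verdict: equivalent


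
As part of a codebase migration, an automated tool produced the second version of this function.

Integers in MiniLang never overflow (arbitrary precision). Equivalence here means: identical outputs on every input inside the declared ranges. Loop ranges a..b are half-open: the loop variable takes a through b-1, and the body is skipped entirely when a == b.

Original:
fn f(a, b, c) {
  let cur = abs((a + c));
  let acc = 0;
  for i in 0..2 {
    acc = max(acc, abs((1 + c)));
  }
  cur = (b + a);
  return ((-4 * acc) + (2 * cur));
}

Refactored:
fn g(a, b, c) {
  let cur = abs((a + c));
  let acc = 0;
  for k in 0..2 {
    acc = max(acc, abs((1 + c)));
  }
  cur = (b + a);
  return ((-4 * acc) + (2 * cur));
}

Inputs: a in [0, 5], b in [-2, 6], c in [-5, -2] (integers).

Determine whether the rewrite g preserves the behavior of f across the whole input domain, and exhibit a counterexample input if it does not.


Reading the diff, among the changes: local variable names differ.
Spot check at a=1, b=2, c=-2 — f: cur=1, then acc=0, then (i=0), then acc=1, then (i=1), then acc=1, then cur=3, then returns 2. g: cur=1, then acc=0, then (k=0), then acc=1, then (k=1), then acc=1, then cur=3, then returns 2. Both give 2.
Checked all 216 inputs in the declared domain: the outputs agree on every one.
verdict: equivalent


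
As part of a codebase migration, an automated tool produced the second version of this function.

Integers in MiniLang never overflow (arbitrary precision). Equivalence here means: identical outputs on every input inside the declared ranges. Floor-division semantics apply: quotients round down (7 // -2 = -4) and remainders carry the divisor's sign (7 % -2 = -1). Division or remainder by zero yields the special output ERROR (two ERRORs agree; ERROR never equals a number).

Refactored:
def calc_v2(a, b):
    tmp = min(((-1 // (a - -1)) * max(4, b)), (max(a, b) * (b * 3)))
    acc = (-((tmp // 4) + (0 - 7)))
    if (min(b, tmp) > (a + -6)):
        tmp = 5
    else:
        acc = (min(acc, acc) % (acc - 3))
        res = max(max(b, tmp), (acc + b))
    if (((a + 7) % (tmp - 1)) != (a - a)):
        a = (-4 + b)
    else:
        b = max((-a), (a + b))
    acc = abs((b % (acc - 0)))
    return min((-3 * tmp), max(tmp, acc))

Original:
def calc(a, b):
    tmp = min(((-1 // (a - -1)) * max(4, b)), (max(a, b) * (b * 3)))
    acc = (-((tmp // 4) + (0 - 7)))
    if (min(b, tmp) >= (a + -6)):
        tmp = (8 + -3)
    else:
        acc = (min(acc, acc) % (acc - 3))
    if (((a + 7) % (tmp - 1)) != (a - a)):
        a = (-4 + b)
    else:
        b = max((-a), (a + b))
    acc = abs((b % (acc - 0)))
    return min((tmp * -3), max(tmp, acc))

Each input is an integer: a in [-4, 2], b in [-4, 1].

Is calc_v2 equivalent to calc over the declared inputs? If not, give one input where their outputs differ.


Not equivalent: a=2, b=0 separates them (-15 vs 0).
calc: tmp becomes -4; next acc becomes 8; next (min(b, tmp) >= (a + -6)) evaluates to true; next tmp becomes 5; next (((a + 7) % (tmp - 1)) != (a - a)) evaluates to true; next a becomes -4; next acc becomes 0; next final value -15
calc_v2: tmp becomes -4; next acc becomes 8; next (min(b, tmp) > (a + -6)) evaluates to false; next acc becomes 3; next res becomes 3; next (((a + 7) % (tmp - 1)) != (a - a)) evaluates to true; next a becomes -4; next acc becomes 0; next final value 0
verdict: not equivalent; witness: a=2, b=0


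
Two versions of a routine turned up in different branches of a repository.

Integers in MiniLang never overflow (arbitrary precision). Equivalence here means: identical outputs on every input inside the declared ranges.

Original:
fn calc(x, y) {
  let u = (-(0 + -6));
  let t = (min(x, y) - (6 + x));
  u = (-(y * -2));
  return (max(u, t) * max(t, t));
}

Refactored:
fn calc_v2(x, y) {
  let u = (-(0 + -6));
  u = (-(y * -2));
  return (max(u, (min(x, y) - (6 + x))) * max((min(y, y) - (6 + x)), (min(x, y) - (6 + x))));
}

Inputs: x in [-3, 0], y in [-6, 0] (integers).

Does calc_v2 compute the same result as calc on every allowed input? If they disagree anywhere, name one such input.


Try x=-3, y=-2.
calc: u := 6 | t := -6 | u := -4 | result 24
calc_v2: u := 6 | u := -4 | result 20
24 != 20, so the rewrite changes behavior.
verdict: not equivalent; witness: x=-3, y=-2


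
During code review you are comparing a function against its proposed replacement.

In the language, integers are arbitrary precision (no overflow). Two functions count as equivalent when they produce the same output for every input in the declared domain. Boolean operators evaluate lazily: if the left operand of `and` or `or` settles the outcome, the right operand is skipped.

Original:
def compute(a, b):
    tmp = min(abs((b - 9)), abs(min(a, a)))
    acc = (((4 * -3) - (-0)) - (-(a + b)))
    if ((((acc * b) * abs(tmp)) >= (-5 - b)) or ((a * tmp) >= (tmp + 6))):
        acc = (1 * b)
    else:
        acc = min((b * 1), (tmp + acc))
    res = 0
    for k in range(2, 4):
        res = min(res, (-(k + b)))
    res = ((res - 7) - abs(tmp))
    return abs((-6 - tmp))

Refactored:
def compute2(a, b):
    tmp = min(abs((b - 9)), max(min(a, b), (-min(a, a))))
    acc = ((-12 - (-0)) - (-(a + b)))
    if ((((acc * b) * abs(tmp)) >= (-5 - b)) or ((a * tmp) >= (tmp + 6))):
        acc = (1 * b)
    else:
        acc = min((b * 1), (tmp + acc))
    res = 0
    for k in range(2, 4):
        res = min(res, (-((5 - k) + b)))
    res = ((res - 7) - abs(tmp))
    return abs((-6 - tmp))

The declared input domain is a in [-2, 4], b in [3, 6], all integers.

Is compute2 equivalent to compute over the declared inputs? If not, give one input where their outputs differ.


On input a=4, b=3, compute returns 10 while compute2 returns 9.
verdict: not equivalent; witness: a=4, b=3


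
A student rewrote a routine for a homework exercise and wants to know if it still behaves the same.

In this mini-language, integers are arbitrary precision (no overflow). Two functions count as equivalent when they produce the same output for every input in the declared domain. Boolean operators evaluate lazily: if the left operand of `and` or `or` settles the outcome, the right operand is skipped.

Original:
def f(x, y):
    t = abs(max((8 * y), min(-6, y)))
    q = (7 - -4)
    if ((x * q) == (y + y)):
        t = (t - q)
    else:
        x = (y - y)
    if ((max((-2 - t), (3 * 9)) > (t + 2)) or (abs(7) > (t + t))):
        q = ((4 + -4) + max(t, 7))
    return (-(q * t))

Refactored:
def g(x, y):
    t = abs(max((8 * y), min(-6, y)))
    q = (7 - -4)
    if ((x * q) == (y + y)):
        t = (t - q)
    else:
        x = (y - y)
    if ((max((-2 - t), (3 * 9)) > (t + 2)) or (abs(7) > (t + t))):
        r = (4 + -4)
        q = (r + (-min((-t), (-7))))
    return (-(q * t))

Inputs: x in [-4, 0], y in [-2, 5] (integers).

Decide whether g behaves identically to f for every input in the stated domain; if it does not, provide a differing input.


Equivalent — the differences include local variable names differ, and statement counts differ, and min/max/abs usage differs, yet no declared input distinguishes the two.
Spot check at x=-2, y=2 — f: t = 16; q = 11; ((x * q) == (y + y)) -> false; x = 0; ((max((-2 - t), (3 * 9)) > (t + 2)) or (abs(7) > (t + t))) -> true; q = 16; return -256. g: t = 16; q = 11; ((x * q) == (y + y)) -> false; x = 0; ((max((-2 - t), (3 * 9)) > (t + 2)) or (abs(7) > (t + t))) -> true; r = 0; q = 16; return -256. Both give -256.
An exhaustive pass over the 40 declared inputs shows identical outputs.
verdict: equivalent
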